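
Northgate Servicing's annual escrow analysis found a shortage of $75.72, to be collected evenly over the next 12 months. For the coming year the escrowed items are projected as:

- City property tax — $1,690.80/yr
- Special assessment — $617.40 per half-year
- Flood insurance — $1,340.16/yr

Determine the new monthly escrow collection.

$361.79

City property tax = $1,690.80/yr
Special assessment = $617.40 × 2 = $1,234.80/yr
Flood insurance = $1,340.16/yr
Yearly total = $1,690.80 + $1,234.80 + $1,340.16 = $4,265.76
Per month = $4,265.76 / 12 = $355.48
Shortage spread = $75.72 ÷ 12 = $6.31/mo
Adjusted monthly = $355.48 + $6.31 = $361.79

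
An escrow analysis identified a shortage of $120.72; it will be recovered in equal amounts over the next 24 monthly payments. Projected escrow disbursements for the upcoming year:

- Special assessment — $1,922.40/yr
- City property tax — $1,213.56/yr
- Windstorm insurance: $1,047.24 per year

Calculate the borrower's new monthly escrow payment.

$353.63

Special assessment = $1,922.40
City property tax = $1,213.56
Windstorm insurance = $1,047.24
Annual escrow total = $4,183.20
Monthly = $4,183.20 ÷ 12 = $348.60
Monthly shortage recovery: $120.72 ÷ 24 = $5.03
Adjusted monthly = $348.60 + $5.03 = $353.63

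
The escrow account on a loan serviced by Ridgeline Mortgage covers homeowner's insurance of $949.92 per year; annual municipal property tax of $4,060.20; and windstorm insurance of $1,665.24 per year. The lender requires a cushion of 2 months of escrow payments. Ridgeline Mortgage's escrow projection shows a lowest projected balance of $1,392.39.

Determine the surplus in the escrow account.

$279.83

Homeowner's insurance: $949.92 annually
Municipal property tax: $4,060.20 annually
Windstorm insurance: $1,665.24 annually
Annual escrow total = $949.92 + $4,060.20 + $1,665.24 = $6,675.36
Monthly = $6,675.36 / 12 = $556.28
Cushion = 2 × $556.28 = $1,112.56
Surplus = $1,392.39 − $1,112.56 = $279.83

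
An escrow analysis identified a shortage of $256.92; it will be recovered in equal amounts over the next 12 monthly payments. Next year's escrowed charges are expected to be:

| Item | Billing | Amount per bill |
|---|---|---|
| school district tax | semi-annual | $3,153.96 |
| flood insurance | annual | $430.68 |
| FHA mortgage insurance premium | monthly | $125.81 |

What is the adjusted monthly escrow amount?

$708.77

School district tax — $3,153.96 × 2 = $6,307.92 annually
Flood insurance — $430.68 annually
FHA mortgage insurance premium — $125.81 × 12 = $1,509.72 annually
Yearly total = $6,307.92 + $430.68 + $1,509.72 = $8,248.32
Monthly = $8,248.32 / 12 = $687.36
Monthly shortage recovery: $256.92 ÷ 12 = $21.41
Adjusted monthly = $687.36 + $21.41 = $708.77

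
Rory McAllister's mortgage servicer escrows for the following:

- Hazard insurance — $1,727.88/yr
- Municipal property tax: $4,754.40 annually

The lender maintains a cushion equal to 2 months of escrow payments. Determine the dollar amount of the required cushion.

$1,080.38

Hazard insurance = $1,727.88 annually
Municipal property tax = $4,754.40 annually
Total annual escrow = $6,482.28
Monthly escrow = $6,482.28 / 12 = $540.19
Required cushion = 2 × $540.19 = $1,080.38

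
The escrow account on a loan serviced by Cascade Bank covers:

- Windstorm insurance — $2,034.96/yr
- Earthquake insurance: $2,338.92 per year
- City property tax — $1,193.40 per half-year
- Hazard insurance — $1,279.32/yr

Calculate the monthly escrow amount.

Windstorm insurance: $2,034.96
Earthquake insurance: $2,338.92
City property tax: $1,193.40 × 2 = $2,386.80
Hazard insurance: $1,279.32
Yearly total = $2,034.96 + $2,338.92 + $2,386.80 + $1,279.32 = $8,040.00
Monthly escrow = $8,040.00 ÷ 12 = $670.00

$670.00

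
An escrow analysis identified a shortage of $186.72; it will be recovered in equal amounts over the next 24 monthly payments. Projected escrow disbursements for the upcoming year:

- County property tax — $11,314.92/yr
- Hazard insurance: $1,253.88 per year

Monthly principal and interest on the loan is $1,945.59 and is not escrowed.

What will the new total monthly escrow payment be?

County property tax: $11,314.92 annually
Hazard insurance: $1,253.88 annually
Yearly total = $11,314.92 + $1,253.88 = $12,568.80
Monthly = $12,568.80 / 12 = $1,047.40
Monthly shortage recovery: $186.72 / 24 = $7.78
Adjusted monthly = $1,047.40 + $7.78 = $1,055.18

$1,055.18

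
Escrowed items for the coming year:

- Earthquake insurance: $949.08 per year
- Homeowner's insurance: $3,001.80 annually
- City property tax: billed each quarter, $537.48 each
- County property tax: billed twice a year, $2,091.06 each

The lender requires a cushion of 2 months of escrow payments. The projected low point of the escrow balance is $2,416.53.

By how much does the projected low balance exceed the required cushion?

Earthquake insurance: $949.08 per year
Homeowner's insurance: $3,001.80 per year
City property tax: $537.48 × 4 = $2,149.92 per year
County property tax: $2,091.06 × 2 = $4,182.12 per year
Yearly total = $949.08 + $3,001.80 + $2,149.92 + $4,182.12 = $10,282.92
Monthly = $10,282.92 ÷ 12 = $856.91
Required reserve = 2 × $856.91 = $1,713.82
Excess over cushion: $2,416.53 − $1,713.82 = $702.71

$702.71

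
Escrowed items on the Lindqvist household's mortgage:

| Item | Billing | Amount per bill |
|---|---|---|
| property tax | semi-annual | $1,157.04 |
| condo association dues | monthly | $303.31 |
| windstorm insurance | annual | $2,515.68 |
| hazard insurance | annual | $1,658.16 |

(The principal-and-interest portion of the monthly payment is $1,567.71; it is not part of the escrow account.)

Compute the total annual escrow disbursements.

Property tax: $1,157.04 × 2 = $2,314.08 per year
Condo association dues: $303.31 × 12 = $3,639.72 per year
Windstorm insurance: $2,515.68 per year
Hazard insurance: $1,658.16 per year
Annual escrow total = $2,314.08 + $3,639.72 + $2,515.68 + $1,658.16 = $10,127.64

$10,127.64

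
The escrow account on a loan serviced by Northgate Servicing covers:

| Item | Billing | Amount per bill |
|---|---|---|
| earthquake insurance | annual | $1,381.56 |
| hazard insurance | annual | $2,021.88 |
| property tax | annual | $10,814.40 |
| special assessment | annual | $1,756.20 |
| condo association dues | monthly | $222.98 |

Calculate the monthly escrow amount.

$1,554.15

Earthquake insurance: $1,381.56 per year
Hazard insurance: $2,021.88 per year
Property tax: $10,814.40 per year
Special assessment: $1,756.20 per year
Condo association dues: $222.98 × 12 = $2,675.76 per year
Total per year = $1,381.56 + $2,021.88 + $10,814.40 + $1,756.20 + $2,675.76 = $18,649.80
Monthly = $18,649.80 ÷ 12 = $1,554.15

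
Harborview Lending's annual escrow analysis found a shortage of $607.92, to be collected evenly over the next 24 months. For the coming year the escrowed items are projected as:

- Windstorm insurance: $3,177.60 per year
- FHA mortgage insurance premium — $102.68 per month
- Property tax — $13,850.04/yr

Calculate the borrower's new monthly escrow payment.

$1,546.98

Windstorm insurance — $3,177.60 per year
FHA mortgage insurance premium — $102.68 × 12 = $1,232.16 per year
Property tax — $13,850.04 per year
Total per year = $18,259.80
Per month = $18,259.80 / 12 = $1,521.65
Shortage spread = $607.92 ÷ 24 = $25.33/mo
New monthly escrow = $1,521.65 + $25.33 = $1,546.98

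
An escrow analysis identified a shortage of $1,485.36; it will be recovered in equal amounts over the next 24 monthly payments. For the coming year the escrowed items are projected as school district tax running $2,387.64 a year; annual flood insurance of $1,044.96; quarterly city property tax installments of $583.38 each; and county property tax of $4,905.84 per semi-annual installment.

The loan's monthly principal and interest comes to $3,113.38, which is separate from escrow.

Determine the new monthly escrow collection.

$1,360.04

School district tax = $2,387.64 annually
Flood insurance = $1,044.96 annually
City property tax = $583.38 × 4 = $2,333.52 annually
County property tax = $4,905.84 × 2 = $9,811.68 annually
Annual escrow total = $2,387.64 + $1,044.96 + $2,333.52 + $9,811.68 = $15,577.80
Base monthly escrow = $15,577.80 / 12 = $1,298.15
Shortage per month = $1,485.36 ÷ 24 = $61.89
Adjusted monthly = $1,298.15 + $61.89 = $1,360.04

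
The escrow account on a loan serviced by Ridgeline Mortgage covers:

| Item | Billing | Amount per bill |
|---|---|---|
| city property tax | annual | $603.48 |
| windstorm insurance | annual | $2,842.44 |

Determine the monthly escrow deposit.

$287.16

City property tax = $603.48 annually
Windstorm insurance = $2,842.44 annually
Combined annual = $3,445.92
Base monthly escrow = $3,445.92 ÷ 12 = $287.16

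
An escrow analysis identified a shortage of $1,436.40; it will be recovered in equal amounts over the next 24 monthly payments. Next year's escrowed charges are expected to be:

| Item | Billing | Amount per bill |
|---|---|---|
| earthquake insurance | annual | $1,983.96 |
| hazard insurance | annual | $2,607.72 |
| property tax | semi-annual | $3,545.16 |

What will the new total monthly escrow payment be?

$1,033.35

Earthquake insurance: $1,983.96/yr
Hazard insurance: $2,607.72/yr
Property tax: $3,545.16 × 2 = $7,090.32/yr
Annual escrow total = $1,983.96 + $2,607.72 + $7,090.32 = $11,682.00
Base monthly escrow = $11,682.00 / 12 = $973.50
Shortage spread = $1,436.40 ÷ 24 = $59.85/mo
New monthly escrow = $973.50 + $59.85 = $1,033.35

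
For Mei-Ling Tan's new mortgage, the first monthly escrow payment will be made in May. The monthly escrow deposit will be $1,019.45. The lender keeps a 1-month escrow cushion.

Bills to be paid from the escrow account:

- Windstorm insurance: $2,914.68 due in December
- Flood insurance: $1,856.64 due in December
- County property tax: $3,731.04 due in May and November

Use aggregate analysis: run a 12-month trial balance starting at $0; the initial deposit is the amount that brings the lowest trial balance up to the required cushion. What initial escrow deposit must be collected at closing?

Cushion = 1 × $1,019.45 = $1,019.45
Trial balance (start $0, +$1,019.45 each month, − disbursements):
  May: +$1,019.45 − $3,731.04 → -$2,711.59
  Jun: +$1,019.45 → -$1,692.14
  Jul: +$1,019.45 → -$672.69
  Aug: +$1,019.45 → $346.76
  Sep: +$1,019.45 → $1,366.21
  Oct: +$1,019.45 → $2,385.66
  Nov: +$1,019.45 − $3,731.04 → -$325.93
  Dec: +$1,019.45 − $4,771.32 → -$4,077.80
  Jan: +$1,019.45 → -$3,058.35
  Feb: +$1,019.45 → -$2,038.90
  Mar: +$1,019.45 → -$1,019.45
  Apr: +$1,019.45 → $0.00
Lowest trial balance = -$4,077.80 (Dec)
Initial deposit = cushion − low point = $1,019.45 − (-$4,077.80) = $5,097.25

$5,097.25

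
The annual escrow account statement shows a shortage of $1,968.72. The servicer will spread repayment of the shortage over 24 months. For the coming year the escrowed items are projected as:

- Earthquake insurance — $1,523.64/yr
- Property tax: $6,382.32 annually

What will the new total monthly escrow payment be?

Earthquake insurance — $1,523.64 per year
Property tax — $6,382.32 per year
Combined annual = $1,523.64 + $6,382.32 = $7,905.96
Base monthly escrow = $7,905.96 ÷ 12 = $658.83
Shortage per month = $1,968.72 ÷ 24 = $82.03
Adjusted monthly = $658.83 + $82.03 = $740.86

$740.86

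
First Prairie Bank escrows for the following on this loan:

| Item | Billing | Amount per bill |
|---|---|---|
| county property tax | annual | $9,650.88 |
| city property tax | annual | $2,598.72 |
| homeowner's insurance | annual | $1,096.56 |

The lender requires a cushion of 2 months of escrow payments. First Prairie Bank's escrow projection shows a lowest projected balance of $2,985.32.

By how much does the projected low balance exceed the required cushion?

County property tax = $9,650.88
City property tax = $2,598.72
Homeowner's insurance = $1,096.56
Annual escrow total = $13,346.16
Monthly = $13,346.16 / 12 = $1,112.18
Required reserve = 2 × $1,112.18 = $2,224.36
Surplus = $2,985.32 − $2,224.36 = $760.96

$760.96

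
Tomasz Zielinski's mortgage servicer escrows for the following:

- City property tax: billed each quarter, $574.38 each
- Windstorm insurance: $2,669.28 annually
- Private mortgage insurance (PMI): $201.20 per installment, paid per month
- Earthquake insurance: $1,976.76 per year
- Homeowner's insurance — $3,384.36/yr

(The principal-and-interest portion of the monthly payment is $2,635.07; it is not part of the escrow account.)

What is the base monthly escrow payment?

City property tax = $574.38 × 4 = $2,297.52
Windstorm insurance = $2,669.28
Private mortgage insurance (PMI) = $201.20 × 12 = $2,414.40
Earthquake insurance = $1,976.76
Homeowner's insurance = $3,384.36
Total annual escrow = $12,742.32
Monthly = $12,742.32 / 12 = $1,061.86

$1,061.86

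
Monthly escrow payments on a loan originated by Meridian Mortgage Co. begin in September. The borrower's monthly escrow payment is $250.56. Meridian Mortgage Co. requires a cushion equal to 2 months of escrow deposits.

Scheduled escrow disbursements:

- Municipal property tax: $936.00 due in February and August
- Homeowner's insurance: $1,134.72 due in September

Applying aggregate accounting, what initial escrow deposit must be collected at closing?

$1,385.28

Cushion = 2 × $250.56 = $501.12
Trial balance (start $0, +$250.56 each month, − disbursements):
  Sep: +$250.56 − $1,134.72 → -$884.16
  Oct: +$250.56 → -$633.60
  Nov: +$250.56 → -$383.04
  Dec: +$250.56 → -$132.48
  Jan: +$250.56 → $118.08
  Feb: +$250.56 − $936.00 → -$567.36
  Mar: +$250.56 → -$316.80
  Apr: +$250.56 → -$66.24
  May: +$250.56 → $184.32
  Jun: +$250.56 → $434.88
  Jul: +$250.56 → $685.44
  Aug: +$250.56 − $936.00 → $0.00
Lowest trial balance = -$884.16 (Sep)
Initial deposit = cushion − low point = $501.12 − (-$884.16) = $1,385.28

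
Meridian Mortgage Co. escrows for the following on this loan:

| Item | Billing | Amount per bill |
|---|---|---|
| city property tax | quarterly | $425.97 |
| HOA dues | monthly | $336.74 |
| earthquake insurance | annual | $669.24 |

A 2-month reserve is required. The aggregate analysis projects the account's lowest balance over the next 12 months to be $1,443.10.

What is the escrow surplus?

$374.10

City property tax: $425.97 × 4 = $1,703.88 annually
HOA dues: $336.74 × 12 = $4,040.88 annually
Earthquake insurance: $669.24 annually
Total annual escrow = $6,414.00
Monthly = $6,414.00 ÷ 12 = $534.50
Required cushion = 2 × $534.50 = $1,069.00
Excess over cushion: $1,443.10 − $1,069.00 = $374.10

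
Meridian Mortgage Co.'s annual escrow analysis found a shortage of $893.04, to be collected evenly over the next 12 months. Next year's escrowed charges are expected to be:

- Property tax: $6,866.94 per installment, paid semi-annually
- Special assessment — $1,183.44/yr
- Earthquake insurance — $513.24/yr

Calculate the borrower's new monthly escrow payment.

Property tax — $6,866.94 × 2 = $13,733.88 annually
Special assessment — $1,183.44 annually
Earthquake insurance — $513.24 annually
Total per year = $13,733.88 + $1,183.44 + $513.24 = $15,430.56
Monthly escrow = $15,430.56 ÷ 12 = $1,285.88
Shortage spread = $893.04 ÷ 12 = $74.42/mo
New monthly escrow = $1,285.88 + $74.42 = $1,360.30

$1,360.30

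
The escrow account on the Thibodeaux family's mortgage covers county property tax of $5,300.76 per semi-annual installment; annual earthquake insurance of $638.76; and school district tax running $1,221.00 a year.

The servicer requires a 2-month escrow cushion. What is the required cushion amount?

County property tax — $5,300.76 × 2 = $10,601.52 annually
Earthquake insurance — $638.76 annually
School district tax — $1,221.00 annually
Yearly total = $10,601.52 + $638.76 + $1,221.00 = $12,461.28
Monthly escrow = $12,461.28 / 12 = $1,038.44
Cushion = 2 × $1,038.44 = $2,076.88

$2,076.88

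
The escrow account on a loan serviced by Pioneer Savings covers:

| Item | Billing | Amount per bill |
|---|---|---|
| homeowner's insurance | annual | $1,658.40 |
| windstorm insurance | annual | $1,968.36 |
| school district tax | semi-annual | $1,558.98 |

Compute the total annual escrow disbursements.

Homeowner's insurance — $1,658.40
Windstorm insurance — $1,968.36
School district tax — $1,558.98 × 2 = $3,117.96
Annual escrow total = $1,658.40 + $1,968.36 + $3,117.96 = $6,744.72

$6,744.72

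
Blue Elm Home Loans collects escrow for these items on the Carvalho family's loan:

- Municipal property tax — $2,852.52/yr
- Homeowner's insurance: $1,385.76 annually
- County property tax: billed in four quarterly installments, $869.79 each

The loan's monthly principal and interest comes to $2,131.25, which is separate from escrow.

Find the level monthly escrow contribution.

Municipal property tax: $2,852.52/yr
Homeowner's insurance: $1,385.76/yr
County property tax: $869.79 × 4 = $3,479.16/yr
Total per year = $2,852.52 + $1,385.76 + $3,479.16 = $7,717.44
Per month = $7,717.44 ÷ 12 = $643.12

$643.12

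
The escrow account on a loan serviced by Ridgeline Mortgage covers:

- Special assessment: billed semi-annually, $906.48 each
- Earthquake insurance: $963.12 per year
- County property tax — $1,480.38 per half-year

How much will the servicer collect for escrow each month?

$478.07

Special assessment = $906.48 × 2 = $1,812.96 annually
Earthquake insurance = $963.12 annually
County property tax = $1,480.38 × 2 = $2,960.76 annually
Yearly total = $1,812.96 + $963.12 + $2,960.76 = $5,736.84
Base monthly escrow = $5,736.84 / 12 = $478.07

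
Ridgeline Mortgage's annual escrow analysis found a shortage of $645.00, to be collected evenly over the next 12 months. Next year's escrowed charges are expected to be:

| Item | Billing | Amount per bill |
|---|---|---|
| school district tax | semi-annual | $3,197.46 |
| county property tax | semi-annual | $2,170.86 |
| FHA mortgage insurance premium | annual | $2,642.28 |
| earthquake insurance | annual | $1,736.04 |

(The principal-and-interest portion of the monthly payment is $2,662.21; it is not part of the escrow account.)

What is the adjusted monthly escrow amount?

$1,313.33

School district tax = $3,197.46 × 2 = $6,394.92 per year
County property tax = $2,170.86 × 2 = $4,341.72 per year
FHA mortgage insurance premium = $2,642.28 per year
Earthquake insurance = $1,736.04 per year
Combined annual = $15,114.96
Base monthly escrow = $15,114.96 / 12 = $1,259.58
Monthly shortage recovery: $645.00 / 12 = $53.75
New monthly escrow = $1,259.58 + $53.75 = $1,313.33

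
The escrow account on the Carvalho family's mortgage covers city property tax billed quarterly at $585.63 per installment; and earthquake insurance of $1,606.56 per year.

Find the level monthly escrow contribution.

$329.09

City property tax = $585.63 × 4 = $2,342.52/yr
Earthquake insurance = $1,606.56/yr
Combined annual = $2,342.52 + $1,606.56 = $3,949.08
Per month = $3,949.08 ÷ 12 = $329.09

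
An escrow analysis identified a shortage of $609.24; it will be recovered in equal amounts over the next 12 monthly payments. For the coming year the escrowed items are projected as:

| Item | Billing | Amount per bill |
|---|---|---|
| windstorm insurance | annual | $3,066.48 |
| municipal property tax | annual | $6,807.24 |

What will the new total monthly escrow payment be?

$873.58

Windstorm insurance — $3,066.48/yr
Municipal property tax — $6,807.24/yr
Total annual escrow = $9,873.72
Per month = $9,873.72 / 12 = $822.81
Shortage per month = $609.24 ÷ 12 = $50.77
New monthly escrow = $822.81 + $50.77 = $873.58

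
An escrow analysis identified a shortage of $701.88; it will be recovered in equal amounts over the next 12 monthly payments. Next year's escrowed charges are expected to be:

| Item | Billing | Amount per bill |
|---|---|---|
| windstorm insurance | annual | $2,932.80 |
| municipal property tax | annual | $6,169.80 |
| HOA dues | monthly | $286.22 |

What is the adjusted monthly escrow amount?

$1,103.26

Windstorm insurance = $2,932.80/yr
Municipal property tax = $6,169.80/yr
HOA dues = $286.22 × 12 = $3,434.64/yr
Combined annual = $2,932.80 + $6,169.80 + $3,434.64 = $12,537.24
Monthly escrow = $12,537.24 ÷ 12 = $1,044.77
Shortage spread = $701.88 ÷ 12 = $58.49/mo
Adjusted monthly = $1,044.77 + $58.49 = $1,103.26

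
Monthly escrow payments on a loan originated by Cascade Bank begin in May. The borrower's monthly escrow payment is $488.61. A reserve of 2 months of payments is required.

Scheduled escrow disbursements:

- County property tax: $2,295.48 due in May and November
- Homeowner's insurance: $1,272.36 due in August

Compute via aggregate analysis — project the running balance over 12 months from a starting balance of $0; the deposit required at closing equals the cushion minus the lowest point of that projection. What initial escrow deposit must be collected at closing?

$3,420.27

Cushion = 2 × $488.61 = $977.22
Trial balance (start $0, +$488.61 each month, − disbursements):
  May: +$488.61 − $2,295.48 → -$1,806.87
  Jun: +$488.61 → -$1,318.26
  Jul: +$488.61 → -$829.65
  Aug: +$488.61 − $1,272.36 → -$1,613.40
  Sep: +$488.61 → -$1,124.79
  Oct: +$488.61 → -$636.18
  Nov: +$488.61 − $2,295.48 → -$2,443.05
  Dec: +$488.61 → -$1,954.44
  Jan: +$488.61 → -$1,465.83
  Feb: +$488.61 → -$977.22
  Mar: +$488.61 → -$488.61
  Apr: +$488.61 → $0.00
Lowest trial balance = -$2,443.05 (Nov)
Initial deposit = cushion − low point = $977.22 − (-$2,443.05) = $3,420.27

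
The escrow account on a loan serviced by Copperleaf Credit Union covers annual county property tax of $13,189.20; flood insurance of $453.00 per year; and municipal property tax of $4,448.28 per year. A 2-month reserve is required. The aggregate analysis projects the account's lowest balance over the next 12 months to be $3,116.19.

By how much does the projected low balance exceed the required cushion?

County property tax: $13,189.20 annually
Flood insurance: $453.00 annually
Municipal property tax: $4,448.28 annually
Yearly total = $13,189.20 + $453.00 + $4,448.28 = $18,090.48
Per month = $18,090.48 ÷ 12 = $1,507.54
Required reserve = 2 × $1,507.54 = $3,015.08
Excess over cushion: $3,116.19 − $3,015.08 = $101.11

$101.11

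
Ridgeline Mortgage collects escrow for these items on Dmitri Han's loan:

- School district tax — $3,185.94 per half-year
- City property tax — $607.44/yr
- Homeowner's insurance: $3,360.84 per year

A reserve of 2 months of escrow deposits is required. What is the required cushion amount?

School district tax — $3,185.94 × 2 = $6,371.88 per year
City property tax — $607.44 per year
Homeowner's insurance — $3,360.84 per year
Total per year = $6,371.88 + $607.44 + $3,360.84 = $10,340.16
Per month = $10,340.16 ÷ 12 = $861.68
Reserve = 2 × $861.68 = $1,723.36

$1,723.36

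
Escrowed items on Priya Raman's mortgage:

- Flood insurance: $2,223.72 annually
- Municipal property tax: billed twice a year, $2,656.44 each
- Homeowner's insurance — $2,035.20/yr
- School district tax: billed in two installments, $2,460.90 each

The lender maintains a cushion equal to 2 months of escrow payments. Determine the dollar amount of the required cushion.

$2,415.60

Flood insurance: $2,223.72 per year
Municipal property tax: $2,656.44 × 2 = $5,312.88 per year
Homeowner's insurance: $2,035.20 per year
School district tax: $2,460.90 × 2 = $4,921.80 per year
Total annual escrow = $2,223.72 + $5,312.88 + $2,035.20 + $4,921.80 = $14,493.60
Monthly escrow = $14,493.60 / 12 = $1,207.80
Cushion = 2 × $1,207.80 = $2,415.60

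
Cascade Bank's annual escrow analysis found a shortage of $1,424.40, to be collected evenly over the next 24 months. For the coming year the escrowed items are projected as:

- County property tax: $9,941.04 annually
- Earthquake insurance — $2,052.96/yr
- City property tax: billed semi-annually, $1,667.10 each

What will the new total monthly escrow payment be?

County property tax — $9,941.04/yr
Earthquake insurance — $2,052.96/yr
City property tax — $1,667.10 × 2 = $3,334.20/yr
Total per year = $9,941.04 + $2,052.96 + $3,334.20 = $15,328.20
Monthly escrow = $15,328.20 ÷ 12 = $1,277.35
Shortage spread = $1,424.40 / 24 = $59.35/mo
Adjusted monthly = $1,277.35 + $59.35 = $1,336.70

$1,336.70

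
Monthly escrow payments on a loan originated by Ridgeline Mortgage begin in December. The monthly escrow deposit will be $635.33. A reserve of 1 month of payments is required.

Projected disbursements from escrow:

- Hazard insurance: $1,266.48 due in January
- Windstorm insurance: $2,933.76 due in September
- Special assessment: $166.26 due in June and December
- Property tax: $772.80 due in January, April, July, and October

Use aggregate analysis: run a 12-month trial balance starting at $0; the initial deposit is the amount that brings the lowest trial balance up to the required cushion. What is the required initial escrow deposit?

Cushion = 1 × $635.33 = $635.33
Trial balance (start $0, +$635.33 each month, − disbursements):
  Dec: +$635.33 − $166.26 → $469.07
  Jan: +$635.33 − $2,039.28 → -$934.88
  Feb: +$635.33 → -$299.55
  Mar: +$635.33 → $335.78
  Apr: +$635.33 − $772.80 → $198.31
  May: +$635.33 → $833.64
  Jun: +$635.33 − $166.26 → $1,302.71
  Jul: +$635.33 − $772.80 → $1,165.24
  Aug: +$635.33 → $1,800.57
  Sep: +$635.33 − $2,933.76 → -$497.86
  Oct: +$635.33 − $772.80 → -$635.33
  Nov: +$635.33 → $0.00
Lowest trial balance = -$934.88 (Jan)
Initial deposit = cushion − low point = $635.33 − (-$934.88) = $1,570.21

$1,570.21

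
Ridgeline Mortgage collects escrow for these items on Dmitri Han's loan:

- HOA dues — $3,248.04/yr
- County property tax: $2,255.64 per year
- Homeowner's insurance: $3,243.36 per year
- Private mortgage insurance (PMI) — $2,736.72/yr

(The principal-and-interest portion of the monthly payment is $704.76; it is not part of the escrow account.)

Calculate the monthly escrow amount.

$956.98

HOA dues = $3,248.04 per year
County property tax = $2,255.64 per year
Homeowner's insurance = $3,243.36 per year
Private mortgage insurance (PMI) = $2,736.72 per year
Total per year = $11,483.76
Monthly escrow = $11,483.76 / 12 = $956.98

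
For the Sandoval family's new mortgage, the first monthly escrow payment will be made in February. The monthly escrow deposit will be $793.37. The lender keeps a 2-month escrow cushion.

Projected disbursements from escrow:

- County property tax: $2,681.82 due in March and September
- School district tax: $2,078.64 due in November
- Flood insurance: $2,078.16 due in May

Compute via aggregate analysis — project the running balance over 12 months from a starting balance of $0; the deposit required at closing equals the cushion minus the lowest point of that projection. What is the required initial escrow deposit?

Cushion = 2 × $793.37 = $1,586.74
Trial balance (start $0, +$793.37 each month, − disbursements):
  Feb: +$793.37 → $793.37
  Mar: +$793.37 − $2,681.82 → -$1,095.08
  Apr: +$793.37 → -$301.71
  May: +$793.37 − $2,078.16 → -$1,586.50
  Jun: +$793.37 → -$793.13
  Jul: +$793.37 → $0.24
  Aug: +$793.37 → $793.61
  Sep: +$793.37 − $2,681.82 → -$1,094.84
  Oct: +$793.37 → -$301.47
  Nov: +$793.37 − $2,078.64 → -$1,586.74
  Dec: +$793.37 → -$793.37
  Jan: +$793.37 → $0.00
Lowest trial balance = -$1,586.74 (Nov)
Initial deposit = cushion − low point = $1,586.74 − (-$1,586.74) = $3,173.48

$3,173.48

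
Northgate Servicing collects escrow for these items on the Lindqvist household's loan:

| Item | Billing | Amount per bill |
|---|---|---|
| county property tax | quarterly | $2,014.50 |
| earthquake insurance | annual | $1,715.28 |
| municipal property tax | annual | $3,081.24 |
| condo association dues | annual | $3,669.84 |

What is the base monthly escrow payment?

$1,377.03

County property tax — $2,014.50 × 4 = $8,058.00/yr
Earthquake insurance — $1,715.28/yr
Municipal property tax — $3,081.24/yr
Condo association dues — $3,669.84/yr
Annual escrow total = $8,058.00 + $1,715.28 + $3,081.24 + $3,669.84 = $16,524.36
Monthly escrow = $16,524.36 ÷ 12 = $1,377.03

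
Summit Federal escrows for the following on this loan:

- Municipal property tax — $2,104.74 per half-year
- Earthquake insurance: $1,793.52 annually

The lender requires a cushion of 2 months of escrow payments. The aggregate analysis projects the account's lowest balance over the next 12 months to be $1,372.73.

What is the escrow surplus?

Municipal property tax: $2,104.74 × 2 = $4,209.48 annually
Earthquake insurance: $1,793.52 annually
Total annual escrow = $6,003.00
Per month = $6,003.00 / 12 = $500.25
Required cushion = 2 × $500.25 = $1,000.50
Excess over cushion: $1,372.73 − $1,000.50 = $372.23

$372.23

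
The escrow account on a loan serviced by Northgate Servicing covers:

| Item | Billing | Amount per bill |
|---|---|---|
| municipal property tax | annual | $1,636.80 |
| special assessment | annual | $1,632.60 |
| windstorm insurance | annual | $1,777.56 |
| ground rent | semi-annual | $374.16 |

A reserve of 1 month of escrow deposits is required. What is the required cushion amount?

$482.94

Municipal property tax — $1,636.80 annually
Special assessment — $1,632.60 annually
Windstorm insurance — $1,777.56 annually
Ground rent — $374.16 × 2 = $748.32 annually
Total annual escrow = $1,636.80 + $1,632.60 + $1,777.56 + $748.32 = $5,795.28
Monthly = $5,795.28 / 12 = $482.94
Required cushion = 1 × $482.94 = $482.94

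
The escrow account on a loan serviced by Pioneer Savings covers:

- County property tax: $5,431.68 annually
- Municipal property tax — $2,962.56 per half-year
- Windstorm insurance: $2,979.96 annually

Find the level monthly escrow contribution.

County property tax: $5,431.68/yr
Municipal property tax: $2,962.56 × 2 = $5,925.12/yr
Windstorm insurance: $2,979.96/yr
Annual escrow total = $14,336.76
Monthly = $14,336.76 / 12 = $1,194.73

$1,194.73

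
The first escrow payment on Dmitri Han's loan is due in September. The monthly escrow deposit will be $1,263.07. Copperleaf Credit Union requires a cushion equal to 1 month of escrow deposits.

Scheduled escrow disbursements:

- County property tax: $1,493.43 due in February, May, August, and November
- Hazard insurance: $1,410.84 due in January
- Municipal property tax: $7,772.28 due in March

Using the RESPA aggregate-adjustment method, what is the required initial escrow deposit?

$4,591.56

Cushion = 1 × $1,263.07 = $1,263.07
Trial balance (start $0, +$1,263.07 each month, − disbursements):
  Sep: +$1,263.07 → $1,263.07
  Oct: +$1,263.07 → $2,526.14
  Nov: +$1,263.07 − $1,493.43 → $2,295.78
  Dec: +$1,263.07 → $3,558.85
  Jan: +$1,263.07 − $1,410.84 → $3,411.08
  Feb: +$1,263.07 − $1,493.43 → $3,180.72
  Mar: +$1,263.07 − $7,772.28 → -$3,328.49
  Apr: +$1,263.07 → -$2,065.42
  May: +$1,263.07 − $1,493.43 → -$2,295.78
  Jun: +$1,263.07 → -$1,032.71
  Jul: +$1,263.07 → $230.36
  Aug: +$1,263.07 − $1,493.43 → $0.00
Lowest trial balance = -$3,328.49 (Mar)
Initial deposit = cushion − low point = $1,263.07 − (-$3,328.49) = $4,591.56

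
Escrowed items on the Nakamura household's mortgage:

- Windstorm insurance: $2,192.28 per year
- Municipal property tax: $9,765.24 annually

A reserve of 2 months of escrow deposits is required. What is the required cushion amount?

Windstorm insurance: $2,192.28 per year
Municipal property tax: $9,765.24 per year
Combined annual = $11,957.52
Monthly = $11,957.52 ÷ 12 = $996.46
Cushion = 2 × $996.46 = $1,992.92

$1,992.92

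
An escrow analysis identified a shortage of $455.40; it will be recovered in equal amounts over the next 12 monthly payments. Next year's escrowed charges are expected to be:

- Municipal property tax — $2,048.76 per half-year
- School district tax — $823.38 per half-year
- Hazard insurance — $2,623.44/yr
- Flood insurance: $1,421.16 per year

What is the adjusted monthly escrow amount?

$853.69

Municipal property tax = $2,048.76 × 2 = $4,097.52/yr
School district tax = $823.38 × 2 = $1,646.76/yr
Hazard insurance = $2,623.44/yr
Flood insurance = $1,421.16/yr
Annual escrow total = $4,097.52 + $1,646.76 + $2,623.44 + $1,421.16 = $9,788.88
Monthly = $9,788.88 / 12 = $815.74
Shortage spread = $455.40 / 12 = $37.95/mo
New monthly escrow = $815.74 + $37.95 = $853.69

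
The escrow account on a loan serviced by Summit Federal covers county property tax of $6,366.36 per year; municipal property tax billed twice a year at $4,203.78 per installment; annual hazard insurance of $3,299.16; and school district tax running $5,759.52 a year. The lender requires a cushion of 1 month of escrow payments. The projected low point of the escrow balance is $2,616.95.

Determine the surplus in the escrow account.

$630.90

County property tax: $6,366.36/yr
Municipal property tax: $4,203.78 × 2 = $8,407.56/yr
Hazard insurance: $3,299.16/yr
School district tax: $5,759.52/yr
Annual escrow total = $6,366.36 + $8,407.56 + $3,299.16 + $5,759.52 = $23,832.60
Per month = $23,832.60 / 12 = $1,986.05
Cushion = 1 × $1,986.05 = $1,986.05
Surplus = $2,616.95 − $1,986.05 = $630.90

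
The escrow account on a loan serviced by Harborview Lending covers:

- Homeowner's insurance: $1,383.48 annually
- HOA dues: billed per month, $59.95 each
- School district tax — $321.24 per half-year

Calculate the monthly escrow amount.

Homeowner's insurance = $1,383.48 per year
HOA dues = $59.95 × 12 = $719.40 per year
School district tax = $321.24 × 2 = $642.48 per year
Total annual escrow = $2,745.36
Monthly escrow = $2,745.36 ÷ 12 = $228.78

$228.78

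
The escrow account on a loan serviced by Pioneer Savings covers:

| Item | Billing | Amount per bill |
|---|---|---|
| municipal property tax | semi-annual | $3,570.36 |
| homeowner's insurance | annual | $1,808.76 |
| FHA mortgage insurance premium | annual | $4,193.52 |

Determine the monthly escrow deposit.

$1,095.25

Municipal property tax: $3,570.36 × 2 = $7,140.72 per year
Homeowner's insurance: $1,808.76 per year
FHA mortgage insurance premium: $4,193.52 per year
Total per year = $7,140.72 + $1,808.76 + $4,193.52 = $13,143.00
Base monthly escrow = $13,143.00 / 12 = $1,095.25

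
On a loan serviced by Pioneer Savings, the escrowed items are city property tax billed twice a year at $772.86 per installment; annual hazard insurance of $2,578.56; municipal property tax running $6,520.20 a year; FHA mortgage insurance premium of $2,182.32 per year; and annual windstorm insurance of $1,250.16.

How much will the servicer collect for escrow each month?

City property tax: $772.86 × 2 = $1,545.72
Hazard insurance: $2,578.56
Municipal property tax: $6,520.20
FHA mortgage insurance premium: $2,182.32
Windstorm insurance: $1,250.16
Combined annual = $1,545.72 + $2,578.56 + $6,520.20 + $2,182.32 + $1,250.16 = $14,076.96
Monthly = $14,076.96 ÷ 12 = $1,173.08

$1,173.08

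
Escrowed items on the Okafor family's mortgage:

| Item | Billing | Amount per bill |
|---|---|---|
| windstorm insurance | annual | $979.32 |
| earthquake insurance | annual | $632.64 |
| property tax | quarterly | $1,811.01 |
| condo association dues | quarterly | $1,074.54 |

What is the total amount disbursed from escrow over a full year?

Windstorm insurance: $979.32/yr
Earthquake insurance: $632.64/yr
Property tax: $1,811.01 × 4 = $7,244.04/yr
Condo association dues: $1,074.54 × 4 = $4,298.16/yr
Yearly total = $979.32 + $632.64 + $7,244.04 + $4,298.16 = $13,154.16

$13,154.16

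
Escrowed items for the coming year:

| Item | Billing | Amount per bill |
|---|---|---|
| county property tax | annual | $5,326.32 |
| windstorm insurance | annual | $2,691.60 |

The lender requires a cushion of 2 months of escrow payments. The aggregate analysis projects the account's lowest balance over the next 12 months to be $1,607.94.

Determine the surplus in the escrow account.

$271.62

County property tax: $5,326.32
Windstorm insurance: $2,691.60
Annual escrow total = $8,017.92
Monthly escrow = $8,017.92 ÷ 12 = $668.16
Cushion = 2 × $668.16 = $1,336.32
Excess over cushion: $1,607.94 − $1,336.32 = $271.62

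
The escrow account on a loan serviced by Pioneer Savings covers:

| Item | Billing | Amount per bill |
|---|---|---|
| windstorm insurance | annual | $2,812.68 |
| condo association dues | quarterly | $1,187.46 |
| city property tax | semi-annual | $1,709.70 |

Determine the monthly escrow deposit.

Windstorm insurance — $2,812.68 annually
Condo association dues — $1,187.46 × 4 = $4,749.84 annually
City property tax — $1,709.70 × 2 = $3,419.40 annually
Combined annual = $2,812.68 + $4,749.84 + $3,419.40 = $10,981.92
Monthly escrow = $10,981.92 / 12 = $915.16

$915.16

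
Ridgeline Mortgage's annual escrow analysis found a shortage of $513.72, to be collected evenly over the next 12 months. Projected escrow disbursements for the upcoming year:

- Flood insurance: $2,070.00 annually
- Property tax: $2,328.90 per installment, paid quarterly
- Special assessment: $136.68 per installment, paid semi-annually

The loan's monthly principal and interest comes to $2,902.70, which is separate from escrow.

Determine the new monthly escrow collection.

Flood insurance — $2,070.00/yr
Property tax — $2,328.90 × 4 = $9,315.60/yr
Special assessment — $136.68 × 2 = $273.36/yr
Annual escrow total = $11,658.96
Monthly escrow = $11,658.96 ÷ 12 = $971.58
Monthly shortage recovery: $513.72 ÷ 12 = $42.81
Adjusted monthly = $971.58 + $42.81 = $1,014.39

$1,014.39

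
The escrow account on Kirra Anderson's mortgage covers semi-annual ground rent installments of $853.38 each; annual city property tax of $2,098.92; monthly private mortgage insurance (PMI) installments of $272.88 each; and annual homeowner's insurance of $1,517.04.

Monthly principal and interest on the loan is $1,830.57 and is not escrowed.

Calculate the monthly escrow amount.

$716.44

Ground rent: $853.38 × 2 = $1,706.76 annually
City property tax: $2,098.92 annually
Private mortgage insurance (PMI): $272.88 × 12 = $3,274.56 annually
Homeowner's insurance: $1,517.04 annually
Combined annual = $1,706.76 + $2,098.92 + $3,274.56 + $1,517.04 = $8,597.28
Monthly = $8,597.28 / 12 = $716.44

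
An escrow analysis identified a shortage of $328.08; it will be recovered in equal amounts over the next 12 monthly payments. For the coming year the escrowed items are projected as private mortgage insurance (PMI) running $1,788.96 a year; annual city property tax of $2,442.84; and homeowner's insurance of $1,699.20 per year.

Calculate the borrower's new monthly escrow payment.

Private mortgage insurance (PMI) — $1,788.96
City property tax — $2,442.84
Homeowner's insurance — $1,699.20
Total per year = $5,931.00
Base monthly escrow = $5,931.00 / 12 = $494.25
Shortage spread = $328.08 / 12 = $27.34/mo
New monthly escrow = $494.25 + $27.34 = $521.59

$521.59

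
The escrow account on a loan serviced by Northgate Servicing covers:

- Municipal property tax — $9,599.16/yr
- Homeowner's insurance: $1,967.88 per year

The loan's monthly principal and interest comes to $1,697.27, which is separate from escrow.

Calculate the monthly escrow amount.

$963.92

Municipal property tax: $9,599.16 per year
Homeowner's insurance: $1,967.88 per year
Total per year = $9,599.16 + $1,967.88 = $11,567.04
Per month = $11,567.04 ÷ 12 = $963.92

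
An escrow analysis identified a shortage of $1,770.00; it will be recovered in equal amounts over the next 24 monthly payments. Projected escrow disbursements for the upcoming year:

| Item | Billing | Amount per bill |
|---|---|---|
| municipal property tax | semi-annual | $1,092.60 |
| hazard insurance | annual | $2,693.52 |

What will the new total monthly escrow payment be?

$480.31

Municipal property tax = $1,092.60 × 2 = $2,185.20 per year
Hazard insurance = $2,693.52 per year
Annual escrow total = $2,185.20 + $2,693.52 = $4,878.72
Monthly escrow = $4,878.72 ÷ 12 = $406.56
Monthly shortage recovery: $1,770.00 / 24 = $73.75
New monthly escrow = $406.56 + $73.75 = $480.31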